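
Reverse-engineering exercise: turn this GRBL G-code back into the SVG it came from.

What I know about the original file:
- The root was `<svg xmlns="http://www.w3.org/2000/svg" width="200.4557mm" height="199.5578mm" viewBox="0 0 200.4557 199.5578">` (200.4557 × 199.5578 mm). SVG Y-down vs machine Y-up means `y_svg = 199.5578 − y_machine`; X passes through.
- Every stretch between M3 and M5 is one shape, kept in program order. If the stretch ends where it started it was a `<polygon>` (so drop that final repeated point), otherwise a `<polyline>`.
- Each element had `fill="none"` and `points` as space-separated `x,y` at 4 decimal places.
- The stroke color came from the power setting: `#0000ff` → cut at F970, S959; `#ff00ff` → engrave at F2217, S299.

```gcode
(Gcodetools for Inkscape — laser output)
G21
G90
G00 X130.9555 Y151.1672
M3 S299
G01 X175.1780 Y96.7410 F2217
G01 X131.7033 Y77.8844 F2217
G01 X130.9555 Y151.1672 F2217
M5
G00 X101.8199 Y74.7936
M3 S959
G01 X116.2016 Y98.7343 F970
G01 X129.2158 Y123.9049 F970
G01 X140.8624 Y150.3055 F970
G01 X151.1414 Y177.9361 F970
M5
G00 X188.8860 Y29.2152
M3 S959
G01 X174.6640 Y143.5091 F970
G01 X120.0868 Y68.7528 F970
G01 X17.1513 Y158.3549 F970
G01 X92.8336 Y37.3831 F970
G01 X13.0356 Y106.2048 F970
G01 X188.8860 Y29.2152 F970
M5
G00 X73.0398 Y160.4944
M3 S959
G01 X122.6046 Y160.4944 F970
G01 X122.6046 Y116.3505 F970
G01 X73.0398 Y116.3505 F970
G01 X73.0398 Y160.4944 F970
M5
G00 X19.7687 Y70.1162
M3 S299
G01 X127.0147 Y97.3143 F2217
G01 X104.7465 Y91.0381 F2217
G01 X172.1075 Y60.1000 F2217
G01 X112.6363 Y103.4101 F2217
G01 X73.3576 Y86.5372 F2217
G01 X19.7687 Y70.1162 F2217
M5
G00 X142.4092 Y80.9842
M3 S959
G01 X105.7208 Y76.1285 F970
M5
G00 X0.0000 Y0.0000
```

Machine Y-up, SVG Y-down with viewBox height 199.5578, so y_svg = 199.5578 − y_machine; X carries over.

Run 1: power S299 maps to stroke `#ff00ff` (engrave). The run returns to its start, so emit a `<polygon>` with points (Y-flipped): 130.9555,48.3906 175.1780,102.8168 131.7033,121.6734.

Run 2: S959 ⇒ cut layer `#0000ff`. The run is open, so emit a `<polyline>` with points (Y-flipped): 101.8199,124.7642 116.2016,100.8235 129.2158,75.6529 140.8624,49.2523 151.1414,21.6217.

Run 3: S959 ⇒ cut layer `#0000ff`. The run returns to its start, so emit a `<polygon>` with points (Y-flipped): 188.8860,170.3426 174.6640,56.0487 120.0868,130.8050 17.1513,41.2029 92.8336,162.1747 13.0356,93.3530.

Run 4: the run's S959 means `#0000ff` (cut). The run returns to its start, so emit a `<polygon>` with points (Y-flipped): 73.0398,39.0634 122.6046,39.0634 122.6046,83.2073 73.0398,83.2073.

Run 5: the run's S299 means `#ff00ff` (engrave). The run returns to its start, so emit a `<polygon>` with points (Y-flipped): 19.7687,129.4416 127.0147,102.2435 104.7465,108.5197 172.1075,139.4578 112.6363,96.1477 73.3576,113.0206.

Run 6: power S959 maps to stroke `#0000ff` (cut). The run is open, so emit a `<polyline>` with points (Y-flipped): 142.4092,118.5736 105.7208,123.4293.

<svg xmlns="http://www.w3.org/2000/svg" width="200.4557mm" height="199.5578mm" viewBox="0 0 200.4557 199.5578">
  <polygon points="130.9555,48.3906 175.1780,102.8168 131.7033,121.6734" fill="none" stroke="#ff00ff"/>
  <polyline points="101.8199,124.7642 116.2016,100.8235 129.2158,75.6529 140.8624,49.2523 151.1414,21.6217" fill="none" stroke="#0000ff"/>
  <polygon points="188.8860,170.3426 174.6640,56.0487 120.0868,130.8050 17.1513,41.2029 92.8336,162.1747 13.0356,93.3530" fill="none" stroke="#0000ff"/>
  <polygon points="73.0398,39.0634 122.6046,39.0634 122.6046,83.2073 73.0398,83.2073" fill="none" stroke="#0000ff"/>
  <polygon points="19.7687,129.4416 127.0147,102.2435 104.7465,108.5197 172.1075,139.4578 112.6363,96.1477 73.3576,113.0206" fill="none" stroke="#ff00ff"/>
  <polyline points="142.4092,118.5736 105.7208,123.4293" fill="none" stroke="#0000ff"/>
</svg>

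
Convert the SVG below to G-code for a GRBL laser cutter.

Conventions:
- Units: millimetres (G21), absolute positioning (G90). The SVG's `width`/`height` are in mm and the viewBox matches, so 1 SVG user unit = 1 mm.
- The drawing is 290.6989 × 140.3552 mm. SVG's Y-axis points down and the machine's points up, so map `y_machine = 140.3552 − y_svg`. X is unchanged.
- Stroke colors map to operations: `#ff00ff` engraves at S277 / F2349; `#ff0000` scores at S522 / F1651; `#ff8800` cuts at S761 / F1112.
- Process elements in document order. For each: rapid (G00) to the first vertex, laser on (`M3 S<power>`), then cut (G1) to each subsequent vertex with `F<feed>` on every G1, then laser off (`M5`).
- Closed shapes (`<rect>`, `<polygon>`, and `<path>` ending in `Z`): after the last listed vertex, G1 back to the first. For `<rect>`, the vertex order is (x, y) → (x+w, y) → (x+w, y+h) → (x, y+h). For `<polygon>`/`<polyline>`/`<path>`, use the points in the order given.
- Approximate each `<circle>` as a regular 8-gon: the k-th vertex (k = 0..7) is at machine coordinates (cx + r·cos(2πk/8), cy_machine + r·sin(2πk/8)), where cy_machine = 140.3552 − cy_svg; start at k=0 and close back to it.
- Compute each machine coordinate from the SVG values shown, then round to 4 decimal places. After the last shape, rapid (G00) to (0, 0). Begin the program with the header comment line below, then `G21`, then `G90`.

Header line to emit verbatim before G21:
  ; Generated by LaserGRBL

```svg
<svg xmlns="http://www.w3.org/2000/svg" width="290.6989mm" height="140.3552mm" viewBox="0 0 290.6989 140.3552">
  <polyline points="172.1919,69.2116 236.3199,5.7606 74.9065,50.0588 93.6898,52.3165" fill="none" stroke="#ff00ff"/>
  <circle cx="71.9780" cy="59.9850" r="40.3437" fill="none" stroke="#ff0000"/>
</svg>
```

viewBox `0 0 290.6989 140.3552` with mm width/height → 1 unit = 1 mm. Flip: y_m = 140.3552 − y_svg.

**Shape 1** — `<polyline>` open polyline, stroke `#ff00ff` → engrave (S277, F2349). Machine vertices: (172.1919,71.1436) → (236.3199,134.5946) → (74.9065,90.2964) → (93.6898,88.0387). Open path.

**Shape 2** — `<circle>` circle, stroke `#ff0000` → score (S522, F1651). Machine vertices: (112.3217,80.3702) → (100.5053,108.8975) → (71.9780,120.7139) → (43.4507,108.8975) → (31.6343,80.3702) → (43.4507,51.8429) → (71.9780,40.0265) → (100.5053,51.8429) → (112.3217,80.3702). Closed: final G1 returns to the first vertex.

; Generated by LaserGRBL
G21
G90
G00 X172.1919 Y71.1436
M3 S277
G1 X236.3199 Y134.5946 F2349
G1 X74.9065 Y90.2964 F2349
G1 X93.6898 Y88.0387 F2349
M5
G00 X112.3217 Y80.3702
M3 S522
G1 X100.5053 Y108.8975 F1651
G1 X71.9780 Y120.7139 F1651
G1 X43.4507 Y108.8975 F1651
G1 X31.6343 Y80.3702 F1651
G1 X43.4507 Y51.8429 F1651
G1 X71.9780 Y40.0265 F1651
G1 X100.5053 Y51.8429 F1651
G1 X112.3217 Y80.3702 F1651
M5
G00 X0.0000 Y0.0000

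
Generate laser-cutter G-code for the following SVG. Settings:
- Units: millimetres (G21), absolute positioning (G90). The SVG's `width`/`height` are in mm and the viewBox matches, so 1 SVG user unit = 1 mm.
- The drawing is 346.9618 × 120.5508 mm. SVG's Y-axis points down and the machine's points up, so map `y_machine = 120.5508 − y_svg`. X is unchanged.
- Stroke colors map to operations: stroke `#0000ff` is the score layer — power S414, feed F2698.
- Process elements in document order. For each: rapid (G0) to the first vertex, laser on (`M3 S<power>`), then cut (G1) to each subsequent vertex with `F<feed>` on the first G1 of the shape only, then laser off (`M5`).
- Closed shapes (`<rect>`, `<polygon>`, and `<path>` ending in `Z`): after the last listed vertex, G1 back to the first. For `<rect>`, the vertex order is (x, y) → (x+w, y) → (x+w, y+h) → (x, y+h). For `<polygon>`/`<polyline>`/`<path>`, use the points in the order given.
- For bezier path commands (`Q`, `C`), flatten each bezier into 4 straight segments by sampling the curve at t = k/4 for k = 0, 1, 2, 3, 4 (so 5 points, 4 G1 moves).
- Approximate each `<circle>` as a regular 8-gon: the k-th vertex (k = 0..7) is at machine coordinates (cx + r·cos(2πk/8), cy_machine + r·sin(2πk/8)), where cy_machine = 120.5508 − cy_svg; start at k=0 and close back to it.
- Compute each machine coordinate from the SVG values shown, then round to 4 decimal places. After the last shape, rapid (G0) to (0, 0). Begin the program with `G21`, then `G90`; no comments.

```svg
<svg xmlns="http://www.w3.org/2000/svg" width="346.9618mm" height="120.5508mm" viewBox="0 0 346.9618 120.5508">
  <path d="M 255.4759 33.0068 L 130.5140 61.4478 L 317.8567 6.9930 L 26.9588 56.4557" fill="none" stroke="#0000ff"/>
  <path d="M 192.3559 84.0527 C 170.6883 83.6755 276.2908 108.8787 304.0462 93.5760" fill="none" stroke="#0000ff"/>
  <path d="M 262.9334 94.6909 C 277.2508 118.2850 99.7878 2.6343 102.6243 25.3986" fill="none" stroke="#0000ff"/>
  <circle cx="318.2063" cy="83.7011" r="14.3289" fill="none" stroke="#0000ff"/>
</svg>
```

1 u = 1 mm; y_m = 120.5508 − y.

[1] `<path>` open polyline, #0000ff→score S414 F2698: (255.4759,87.5440) → (130.5140,59.1030) → (317.8567,113.5578) → (26.9588,64.0951)

[2] `<path>` cubic bezier, #0000ff→score S414 F2698: (192.3559,36.4981) → (196.7634,33.0173) → (229.6674,26.1394) → (271.8383,22.0600) → (304.0462,26.9748)

[3] `<path>` cubic bezier, #0000ff→score S414 F2698: (262.9334,25.8599) → (243.5264,29.9343) → (187.0842,60.1949) → (128.4893,90.6110) → (102.6243,95.1522)

[4] `<circle>` circle, #0000ff→score S414 F2698: (332.5352,36.8497) → (328.3384,46.9818) → (318.2063,51.1786) → (308.0742,46.9818) → (303.8774,36.8497) → (308.0742,26.7176) → (318.2063,22.5208) → (328.3384,26.7176) → (332.5352,36.8497) (closed)

G21
G90
G0 X255.4759 Y87.5440
M3 S414
G1 X130.5140 Y59.1030 F2698
G1 X317.8567 Y113.5578
G1 X26.9588 Y64.0951
M5
G0 X192.3559 Y36.4981
M3 S414
G1 X196.7634 Y33.0173 F2698
G1 X229.6674 Y26.1394
G1 X271.8383 Y22.0600
G1 X304.0462 Y26.9748
M5
G0 X262.9334 Y25.8599
M3 S414
G1 X243.5264 Y29.9343 F2698
G1 X187.0842 Y60.1949
G1 X128.4893 Y90.6110
G1 X102.6243 Y95.1522
M5
G0 X332.5352 Y36.8497
M3 S414
G1 X328.3384 Y46.9818 F2698
G1 X318.2063 Y51.1786
G1 X308.0742 Y46.9818
G1 X303.8774 Y36.8497
G1 X308.0742 Y26.7176
G1 X318.2063 Y22.5208
G1 X328.3384 Y26.7176
G1 X332.5352 Y36.8497
M5
G0 X0.0000 Y0.0000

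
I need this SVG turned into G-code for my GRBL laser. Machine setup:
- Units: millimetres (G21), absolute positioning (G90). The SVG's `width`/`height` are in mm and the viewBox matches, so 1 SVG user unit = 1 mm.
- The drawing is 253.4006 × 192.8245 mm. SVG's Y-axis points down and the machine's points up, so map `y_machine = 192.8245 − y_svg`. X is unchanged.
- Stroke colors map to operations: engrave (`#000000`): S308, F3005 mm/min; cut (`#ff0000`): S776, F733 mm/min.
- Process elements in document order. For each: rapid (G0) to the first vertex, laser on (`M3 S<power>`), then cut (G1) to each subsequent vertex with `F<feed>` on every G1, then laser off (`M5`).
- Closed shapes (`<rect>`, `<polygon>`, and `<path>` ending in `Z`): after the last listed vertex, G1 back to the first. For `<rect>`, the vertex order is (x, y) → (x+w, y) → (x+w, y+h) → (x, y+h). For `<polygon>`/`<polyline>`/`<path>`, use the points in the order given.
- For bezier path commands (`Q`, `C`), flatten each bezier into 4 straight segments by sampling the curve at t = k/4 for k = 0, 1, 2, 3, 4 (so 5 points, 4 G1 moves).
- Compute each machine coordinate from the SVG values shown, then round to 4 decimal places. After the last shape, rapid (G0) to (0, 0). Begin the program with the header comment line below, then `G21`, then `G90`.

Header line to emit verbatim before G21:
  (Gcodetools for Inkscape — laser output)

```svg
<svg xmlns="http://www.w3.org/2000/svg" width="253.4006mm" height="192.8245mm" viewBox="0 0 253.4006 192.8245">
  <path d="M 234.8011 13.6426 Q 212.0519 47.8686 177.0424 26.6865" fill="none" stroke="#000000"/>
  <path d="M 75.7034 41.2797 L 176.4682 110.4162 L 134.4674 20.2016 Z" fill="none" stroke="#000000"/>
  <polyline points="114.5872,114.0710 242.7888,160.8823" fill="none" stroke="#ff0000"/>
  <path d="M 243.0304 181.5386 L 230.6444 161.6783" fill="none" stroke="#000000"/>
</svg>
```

(Gcodetools for Inkscape — laser output)
G21
G90
G0 X234.8011 Y179.1819
M3 S308
G1 X222.6602 Y165.5319 F3005
G1 X208.9868 Y158.8079 F3005
G1 X193.7809 Y159.0100 F3005
G1 X177.0424 Y166.1380 F3005
M5
G0 X75.7034 Y151.5448
M3 S308
G1 X176.4682 Y82.4083 F3005
G1 X134.4674 Y172.6229 F3005
G1 X75.7034 Y151.5448 F3005
M5
G0 X114.5872 Y78.7535
M3 S776
G1 X242.7888 Y31.9422 F733
M5
G0 X243.0304 Y11.2859
M3 S308
G1 X230.6444 Y31.1462 F3005
M5
G0 X0.0000 Y0.0000

viewBox `0 0 253.4006 192.8245` with mm width/height → 1 unit = 1 mm. Flip: y_m = 192.8245 − y_svg.

**Shape 1** — `<path>` quadratic bezier, stroke `#000000` → engrave (S308, F3005). Control points (SVG): P0=(234.8011,13.6426), P1=(212.0519,47.8686), P2=(177.0424,26.6865); sampled at t=k/4. Machine vertices: (234.8011,179.1819) → (222.6602,165.5319) → (208.9868,158.8079) → (193.7809,159.0100) → (177.0424,166.1380). Open path.

**Shape 2** — `<path>` closed polygon, stroke `#000000` → engrave (S308, F3005). Machine vertices: (75.7034,151.5448) → (176.4682,82.4083) → (134.4674,172.6229) → (75.7034,151.5448). Closed: final G1 returns to the first vertex.

**Shape 3** — `<polyline>` line segment, stroke `#ff0000` → cut (S776, F733). Machine vertices: (114.5872,78.7535) → (242.7888,31.9422). Open path.

**Shape 4** — `<path>` line segment, stroke `#000000` → engrave (S308, F3005). Machine vertices: (243.0304,11.2859) → (230.6444,31.1462). Open path.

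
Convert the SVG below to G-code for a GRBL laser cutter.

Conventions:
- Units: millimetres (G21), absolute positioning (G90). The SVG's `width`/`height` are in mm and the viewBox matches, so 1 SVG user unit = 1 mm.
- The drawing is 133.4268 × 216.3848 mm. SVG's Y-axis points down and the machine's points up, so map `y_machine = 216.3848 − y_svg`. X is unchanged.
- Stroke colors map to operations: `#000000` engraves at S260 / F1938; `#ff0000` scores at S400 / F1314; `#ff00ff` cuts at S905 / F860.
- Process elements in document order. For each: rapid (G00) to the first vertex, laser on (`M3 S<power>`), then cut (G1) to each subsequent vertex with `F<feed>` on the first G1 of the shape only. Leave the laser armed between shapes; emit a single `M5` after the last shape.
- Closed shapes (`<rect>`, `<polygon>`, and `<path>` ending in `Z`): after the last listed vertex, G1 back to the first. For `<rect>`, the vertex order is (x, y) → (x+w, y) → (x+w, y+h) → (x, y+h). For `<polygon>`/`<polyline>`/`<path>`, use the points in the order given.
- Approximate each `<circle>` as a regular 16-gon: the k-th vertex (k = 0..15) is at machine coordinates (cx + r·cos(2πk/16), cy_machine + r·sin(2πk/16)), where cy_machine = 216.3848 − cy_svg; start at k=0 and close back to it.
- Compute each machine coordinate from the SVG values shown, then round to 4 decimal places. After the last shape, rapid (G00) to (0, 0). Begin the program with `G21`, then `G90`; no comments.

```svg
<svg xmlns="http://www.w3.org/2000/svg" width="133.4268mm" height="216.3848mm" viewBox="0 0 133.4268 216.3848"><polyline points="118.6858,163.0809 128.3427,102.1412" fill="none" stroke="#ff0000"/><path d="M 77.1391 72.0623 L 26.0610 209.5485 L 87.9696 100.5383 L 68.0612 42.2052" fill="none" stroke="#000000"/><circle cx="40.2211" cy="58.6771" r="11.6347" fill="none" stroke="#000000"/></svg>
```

G21
G90
G00 X118.6858 Y53.3039
M3 S400
G1 X128.3427 Y114.2436 F1314
G00 X77.1391 Y144.3225
M3 S260
G1 X26.0610 Y6.8363 F1938
G1 X87.9696 Y115.8465
G1 X68.0612 Y174.1796
G00 X51.8558 Y157.7077
M3 S260
G1 X50.9702 Y162.1601 F1938
G1 X48.4481 Y165.9347
G1 X44.6735 Y168.4568
G1 X40.2211 Y169.3424
G1 X35.7687 Y168.4568
G1 X31.9941 Y165.9347
G1 X29.4720 Y162.1601
G1 X28.5864 Y157.7077
G1 X29.4720 Y153.2553
G1 X31.9941 Y149.4807
G1 X35.7687 Y146.9586
G1 X40.2211 Y146.0730
G1 X44.6735 Y146.9586
G1 X48.4481 Y149.4807
G1 X50.9702 Y153.2553
G1 X51.8558 Y157.7077
M5
G00 X0.0000 Y0.0000

viewBox `0 0 133.4268 216.3848` with mm width/height → 1 unit = 1 mm. Flip: y_m = 216.3848 − y_svg.

**Shape 1** — `<polyline>` line segment, stroke `#ff0000` → score (S400, F1314). Machine vertices: (118.6858,53.3039) → (128.3427,114.2436). Open path.

**Shape 2** — `<path>` open polyline, stroke `#000000` → engrave (S260, F1938). Machine vertices: (77.1391,144.3225) → (26.0610,6.8363) → (87.9696,115.8465) → (68.0612,174.1796). Open path.

**Shape 3** — `<circle>` circle, stroke `#000000` → engrave (S260, F1938). Machine vertices: (51.8558,157.7077) → (50.9702,162.1601) → (48.4481,165.9347) → (44.6735,168.4568) → (40.2211,169.3424) → (35.7687,168.4568) → (31.9941,165.9347) → (29.4720,162.1601) → (28.5864,157.7077) → (29.4720,153.2553) → (31.9941,149.4807) → (35.7687,146.9586) → (40.2211,146.0730) → (44.6735,146.9586) → (48.4481,149.4807) → (50.9702,153.2553) → (51.8558,157.7077). Closed: final G1 returns to the first vertex.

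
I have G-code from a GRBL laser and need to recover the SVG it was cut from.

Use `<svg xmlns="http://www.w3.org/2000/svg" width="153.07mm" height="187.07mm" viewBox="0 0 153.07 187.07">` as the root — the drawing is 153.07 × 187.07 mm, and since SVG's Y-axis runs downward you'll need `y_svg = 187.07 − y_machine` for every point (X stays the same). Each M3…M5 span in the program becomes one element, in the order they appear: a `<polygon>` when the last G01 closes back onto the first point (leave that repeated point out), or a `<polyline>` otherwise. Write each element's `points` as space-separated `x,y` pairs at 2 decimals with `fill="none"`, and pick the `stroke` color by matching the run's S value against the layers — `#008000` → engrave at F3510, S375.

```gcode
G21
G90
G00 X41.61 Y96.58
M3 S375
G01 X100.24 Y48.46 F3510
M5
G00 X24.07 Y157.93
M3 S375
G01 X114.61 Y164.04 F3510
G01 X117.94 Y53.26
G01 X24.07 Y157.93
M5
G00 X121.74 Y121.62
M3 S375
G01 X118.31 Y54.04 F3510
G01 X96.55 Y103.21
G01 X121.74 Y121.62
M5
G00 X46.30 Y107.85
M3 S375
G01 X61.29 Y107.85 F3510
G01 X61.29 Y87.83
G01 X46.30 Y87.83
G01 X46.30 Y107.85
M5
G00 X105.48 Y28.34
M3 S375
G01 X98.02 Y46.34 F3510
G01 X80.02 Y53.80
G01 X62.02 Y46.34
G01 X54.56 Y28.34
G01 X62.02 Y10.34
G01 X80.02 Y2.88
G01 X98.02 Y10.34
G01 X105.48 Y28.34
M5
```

<svg xmlns="http://www.w3.org/2000/svg" width="153.07mm" height="187.07mm" viewBox="0 0 153.07 187.07">
  <polyline points="41.61,90.49 100.24,138.61" fill="none" stroke="#008000"/>
  <polygon points="24.07,29.14 114.61,23.03 117.94,133.81" fill="none" stroke="#008000"/>
  <polygon points="121.74,65.45 118.31,133.03 96.55,83.86" fill="none" stroke="#008000"/>
  <polygon points="46.30,79.22 61.29,79.22 61.29,99.24 46.30,99.24" fill="none" stroke="#008000"/>
  <polygon points="105.48,158.73 98.02,140.73 80.02,133.27 62.02,140.73 54.56,158.73 62.02,176.73 80.02,184.19 98.02,176.73" fill="none" stroke="#008000"/>
</svg>

Machine Y-up, SVG Y-down with viewBox height 187.07, so y_svg = 187.07 − y_machine; X carries over. Every run uses S375, so all elements get stroke `#008000` (engrave).

Run 1: The run is open, so emit a `<polyline>` with points (Y-flipped): 41.61,90.49 100.24,138.61.

Run 2: The run returns to its start, so emit a `<polygon>` with points (Y-flipped): 24.07,29.14 114.61,23.03 117.94,133.81.

Run 3: The run returns to its start, so emit a `<polygon>` with points (Y-flipped): 121.74,65.45 118.31,133.03 96.55,83.86.

Run 4: The run returns to its start, so emit a `<polygon>` with points (Y-flipped): 46.30,79.22 61.29,79.22 61.29,99.24 46.30,99.24.

Run 5: The run returns to its start, so emit a `<polygon>` with points (Y-flipped): 105.48,158.73 98.02,140.73 80.02,133.27 62.02,140.73 54.56,158.73 62.02,176.73 80.02,184.19 98.02,176.73.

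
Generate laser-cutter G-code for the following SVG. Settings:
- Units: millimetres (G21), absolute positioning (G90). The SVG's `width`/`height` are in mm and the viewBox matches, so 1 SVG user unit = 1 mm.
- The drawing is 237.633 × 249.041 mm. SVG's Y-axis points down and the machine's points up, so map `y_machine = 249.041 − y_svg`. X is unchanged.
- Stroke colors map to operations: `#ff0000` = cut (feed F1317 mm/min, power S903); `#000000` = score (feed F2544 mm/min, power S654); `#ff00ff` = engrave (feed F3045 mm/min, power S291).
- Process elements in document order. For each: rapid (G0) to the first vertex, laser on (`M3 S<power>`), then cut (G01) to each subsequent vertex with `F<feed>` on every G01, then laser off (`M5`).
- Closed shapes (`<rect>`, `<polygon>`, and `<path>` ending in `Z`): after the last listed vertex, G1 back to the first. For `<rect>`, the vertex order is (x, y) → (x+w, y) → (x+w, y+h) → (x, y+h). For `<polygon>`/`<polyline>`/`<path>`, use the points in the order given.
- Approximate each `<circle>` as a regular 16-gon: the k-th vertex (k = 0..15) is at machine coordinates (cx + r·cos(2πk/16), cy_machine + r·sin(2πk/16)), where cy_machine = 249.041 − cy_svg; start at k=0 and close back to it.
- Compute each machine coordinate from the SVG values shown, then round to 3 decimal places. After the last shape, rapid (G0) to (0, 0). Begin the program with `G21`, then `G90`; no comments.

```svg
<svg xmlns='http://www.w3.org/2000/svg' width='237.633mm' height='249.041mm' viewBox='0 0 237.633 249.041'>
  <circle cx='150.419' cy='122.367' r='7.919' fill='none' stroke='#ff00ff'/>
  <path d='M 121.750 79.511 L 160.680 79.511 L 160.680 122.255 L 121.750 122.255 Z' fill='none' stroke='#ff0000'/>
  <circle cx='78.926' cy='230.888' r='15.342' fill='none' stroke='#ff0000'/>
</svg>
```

G21
G90
G0 X158.338 Y126.674
M3 S291
G01 X157.735 Y129.704 F3045
G01 X156.019 Y132.274 F3045
G01 X153.449 Y133.990 F3045
G01 X150.419 Y134.593 F3045
G01 X147.389 Y133.990 F3045
G01 X144.819 Y132.274 F3045
G01 X143.103 Y129.704 F3045
G01 X142.500 Y126.674 F3045
G01 X143.103 Y123.644 F3045
G01 X144.819 Y121.074 F3045
G01 X147.389 Y119.358 F3045
G01 X150.419 Y118.755 F3045
G01 X153.449 Y119.358 F3045
G01 X156.019 Y121.074 F3045
G01 X157.735 Y123.644 F3045
G01 X158.338 Y126.674 F3045
M5
G0 X121.750 Y169.530
M3 S903
G01 X160.680 Y169.530 F1317
G01 X160.680 Y126.786 F1317
G01 X121.750 Y126.786 F1317
G01 X121.750 Y169.530 F1317
M5
G0 X94.268 Y18.153
M3 S903
G01 X93.100 Y24.024 F1317
G01 X89.774 Y29.001 F1317
G01 X84.797 Y32.327 F1317
G01 X78.926 Y33.495 F1317
G01 X73.055 Y32.327 F1317
G01 X68.078 Y29.001 F1317
G01 X64.752 Y24.024 F1317
G01 X63.584 Y18.153 F1317
G01 X64.752 Y12.282 F1317
G01 X68.078 Y7.305 F1317
G01 X73.055 Y3.979 F1317
G01 X78.926 Y2.811 F1317
G01 X84.797 Y3.979 F1317
G01 X89.774 Y7.305 F1317
G01 X93.100 Y12.282 F1317
G01 X94.268 Y18.153 F1317
M5
G0 X0.000 Y0.000

1 u = 1 mm; y_m = 249.041 − y.

[1] `<circle>` circle, #ff00ff→engrave S291 F3045: (158.338,126.674) → (157.735,129.704) → (156.019,132.274) → (153.449,133.990) → (150.419,134.593) → (147.389,133.990) → (144.819,132.274) → (143.103,129.704) → (142.500,126.674) → (143.103,123.644) → (144.819,121.074) → (147.389,119.358) → (150.419,118.755) → (153.449,119.358) → (156.019,121.074) → (157.735,123.644) → (158.338,126.674) (closed)

[2] `<path>` rectangle, #ff0000→cut S903 F1317: (121.750,169.530) → (160.680,169.530) → (160.680,126.786) → (121.750,126.786) → (121.750,169.530) (closed)

[3] `<circle>` circle, #ff0000→cut S903 F1317: (94.268,18.153) → (93.100,24.024) → (89.774,29.001) → (84.797,32.327) → (78.926,33.495) → (73.055,32.327) → (68.078,29.001) → (64.752,24.024) → (63.584,18.153) → (64.752,12.282) → (68.078,7.305) → (73.055,3.979) → (78.926,2.811) → (84.797,3.979) → (89.774,7.305) → (93.100,12.282) → (94.268,18.153) (closed)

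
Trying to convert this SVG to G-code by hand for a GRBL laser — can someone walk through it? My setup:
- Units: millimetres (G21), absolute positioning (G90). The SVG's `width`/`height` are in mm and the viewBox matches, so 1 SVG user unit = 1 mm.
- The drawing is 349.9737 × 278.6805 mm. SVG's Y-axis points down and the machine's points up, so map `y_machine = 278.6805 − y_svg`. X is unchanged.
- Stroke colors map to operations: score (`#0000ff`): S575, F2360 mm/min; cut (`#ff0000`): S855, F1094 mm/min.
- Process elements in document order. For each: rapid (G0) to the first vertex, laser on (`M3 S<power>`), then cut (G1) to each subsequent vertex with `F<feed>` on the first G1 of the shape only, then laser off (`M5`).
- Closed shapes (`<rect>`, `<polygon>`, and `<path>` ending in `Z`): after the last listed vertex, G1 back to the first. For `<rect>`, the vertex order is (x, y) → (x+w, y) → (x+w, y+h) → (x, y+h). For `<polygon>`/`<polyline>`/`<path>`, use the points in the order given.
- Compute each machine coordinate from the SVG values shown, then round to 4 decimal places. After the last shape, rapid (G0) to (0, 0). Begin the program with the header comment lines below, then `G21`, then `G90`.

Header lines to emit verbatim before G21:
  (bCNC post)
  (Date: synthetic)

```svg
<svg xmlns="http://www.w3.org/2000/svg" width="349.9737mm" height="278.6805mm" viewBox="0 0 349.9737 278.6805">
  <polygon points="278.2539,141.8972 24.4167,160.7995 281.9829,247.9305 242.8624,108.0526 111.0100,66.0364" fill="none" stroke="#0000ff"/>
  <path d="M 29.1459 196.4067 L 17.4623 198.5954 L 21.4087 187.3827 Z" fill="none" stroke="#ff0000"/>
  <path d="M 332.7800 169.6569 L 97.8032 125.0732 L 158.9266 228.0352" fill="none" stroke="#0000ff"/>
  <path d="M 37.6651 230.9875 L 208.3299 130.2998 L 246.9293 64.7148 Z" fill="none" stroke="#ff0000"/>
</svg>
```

Since the viewBox matches the mm dimensions, user units are millimetres directly. The only transform is the Y-flip y_m = 278.6805 − y_svg.

Shape 1 is a closed polygon drawn with `<polygon>`. Its stroke #0000ff means score at S575, F2360. After flipping Y the toolpath is (278.2539,136.7833) → (24.4167,117.8810) → (281.9829,30.7500) → (242.8624,170.6279) → (111.0100,212.6441) → (278.2539,136.7833), returning to the start.

Shape 2 is a regular polygon drawn with `<path>`. Its stroke #ff0000 means cut at S855, F1094. After flipping Y the toolpath is (29.1459,82.2738) → (17.4623,80.0851) → (21.4087,91.2978) → (29.1459,82.2738), returning to the start.

Shape 3 is a open polyline drawn with `<path>`. Its stroke #0000ff means score at S575, F2360. After flipping Y the toolpath is (332.7800,109.0236) → (97.8032,153.6073) → (158.9266,50.6453).

Shape 4 is a closed polygon drawn with `<path>`. Its stroke #ff0000 means cut at S855, F1094. After flipping Y the toolpath is (37.6651,47.6930) → (208.3299,148.3807) → (246.9293,213.9657) → (37.6651,47.6930), returning to the start.

(bCNC post)
(Date: synthetic)
G21
G90
G0 X278.2539 Y136.7833
M3 S575
G1 X24.4167 Y117.8810 F2360
G1 X281.9829 Y30.7500
G1 X242.8624 Y170.6279
G1 X111.0100 Y212.6441
G1 X278.2539 Y136.7833
M5
G0 X29.1459 Y82.2738
M3 S855
G1 X17.4623 Y80.0851 F1094
G1 X21.4087 Y91.2978
G1 X29.1459 Y82.2738
M5
G0 X332.7800 Y109.0236
M3 S575
G1 X97.8032 Y153.6073 F2360
G1 X158.9266 Y50.6453
M5
G0 X37.6651 Y47.6930
M3 S855
G1 X208.3299 Y148.3807 F1094
G1 X246.9293 Y213.9657
G1 X37.6651 Y47.6930
M5
G0 X0.0000 Y0.0000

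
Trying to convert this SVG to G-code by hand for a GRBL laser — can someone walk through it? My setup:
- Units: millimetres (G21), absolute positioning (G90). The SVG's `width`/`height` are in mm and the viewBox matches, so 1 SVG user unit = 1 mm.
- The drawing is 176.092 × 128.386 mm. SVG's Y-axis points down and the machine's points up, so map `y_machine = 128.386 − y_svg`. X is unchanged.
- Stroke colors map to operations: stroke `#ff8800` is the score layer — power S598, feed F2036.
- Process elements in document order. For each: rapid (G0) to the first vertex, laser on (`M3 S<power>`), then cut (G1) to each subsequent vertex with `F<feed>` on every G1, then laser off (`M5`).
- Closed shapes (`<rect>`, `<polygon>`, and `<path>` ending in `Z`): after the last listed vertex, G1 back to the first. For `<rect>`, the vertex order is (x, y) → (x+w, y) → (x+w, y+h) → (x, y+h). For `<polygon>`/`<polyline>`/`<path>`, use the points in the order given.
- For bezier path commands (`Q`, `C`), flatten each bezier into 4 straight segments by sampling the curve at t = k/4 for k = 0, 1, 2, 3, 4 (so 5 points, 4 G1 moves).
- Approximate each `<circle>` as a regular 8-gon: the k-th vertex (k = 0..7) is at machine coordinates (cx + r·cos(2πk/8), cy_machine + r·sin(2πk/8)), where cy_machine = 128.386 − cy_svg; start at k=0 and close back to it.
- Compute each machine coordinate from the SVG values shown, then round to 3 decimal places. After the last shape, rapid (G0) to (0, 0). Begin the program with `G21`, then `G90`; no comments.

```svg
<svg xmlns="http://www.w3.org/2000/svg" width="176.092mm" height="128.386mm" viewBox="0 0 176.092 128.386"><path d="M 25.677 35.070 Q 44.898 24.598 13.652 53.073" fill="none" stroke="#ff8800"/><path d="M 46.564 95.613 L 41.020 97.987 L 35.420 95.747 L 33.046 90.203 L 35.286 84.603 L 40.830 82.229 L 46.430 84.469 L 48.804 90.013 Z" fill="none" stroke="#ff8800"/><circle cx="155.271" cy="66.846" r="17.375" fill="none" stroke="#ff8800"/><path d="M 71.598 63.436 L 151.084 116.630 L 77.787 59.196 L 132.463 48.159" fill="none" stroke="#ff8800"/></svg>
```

Since the viewBox matches the mm dimensions, user units are millimetres directly. The only transform is the Y-flip y_m = 128.386 − y_svg.

Shape 1 is a quadratic bezier drawn with `<path>`. Its stroke #ff8800 means score at S598, F2036. After flipping Y the toolpath is (25.677,93.316) → (32.133,96.118) → (32.281,94.051) → (26.121,87.116) → (13.652,75.313).

Shape 2 is a regular polygon drawn with `<path>`. Its stroke #ff8800 means score at S598, F2036. After flipping Y the toolpath is (46.564,32.773) → (41.020,30.399) → (35.420,32.639) → (33.046,38.183) → (35.286,43.783) → (40.830,46.157) → (46.430,43.917) → (48.804,38.373) → (46.564,32.773), returning to the start.

Shape 3 is a circle drawn with `<circle>`. Its stroke #ff8800 means score at S598, F2036. After flipping Y the toolpath is (172.646,61.540) → (167.557,73.826) → (155.271,78.915) → (142.985,73.826) → (137.896,61.540) → (142.985,49.254) → (155.271,44.165) → (167.557,49.254) → (172.646,61.540), returning to the start.

Shape 4 is a open polyline drawn with `<path>`. Its stroke #ff8800 means score at S598, F2036. After flipping Y the toolpath is (71.598,64.950) → (151.084,11.756) → (77.787,69.190) → (132.463,80.227).

G21
G90
G0 X25.677 Y93.316
M3 S598
G1 X32.133 Y96.118 F2036
G1 X32.281 Y94.051 F2036
G1 X26.121 Y87.116 F2036
G1 X13.652 Y75.313 F2036
M5
G0 X46.564 Y32.773
M3 S598
G1 X41.020 Y30.399 F2036
G1 X35.420 Y32.639 F2036
G1 X33.046 Y38.183 F2036
G1 X35.286 Y43.783 F2036
G1 X40.830 Y46.157 F2036
G1 X46.430 Y43.917 F2036
G1 X48.804 Y38.373 F2036
G1 X46.564 Y32.773 F2036
M5
G0 X172.646 Y61.540
M3 S598
G1 X167.557 Y73.826 F2036
G1 X155.271 Y78.915 F2036
G1 X142.985 Y73.826 F2036
G1 X137.896 Y61.540 F2036
G1 X142.985 Y49.254 F2036
G1 X155.271 Y44.165 F2036
G1 X167.557 Y49.254 F2036
G1 X172.646 Y61.540 F2036
M5
G0 X71.598 Y64.950
M3 S598
G1 X151.084 Y11.756 F2036
G1 X77.787 Y69.190 F2036
G1 X132.463 Y80.227 F2036
M5
G0 X0.000 Y0.000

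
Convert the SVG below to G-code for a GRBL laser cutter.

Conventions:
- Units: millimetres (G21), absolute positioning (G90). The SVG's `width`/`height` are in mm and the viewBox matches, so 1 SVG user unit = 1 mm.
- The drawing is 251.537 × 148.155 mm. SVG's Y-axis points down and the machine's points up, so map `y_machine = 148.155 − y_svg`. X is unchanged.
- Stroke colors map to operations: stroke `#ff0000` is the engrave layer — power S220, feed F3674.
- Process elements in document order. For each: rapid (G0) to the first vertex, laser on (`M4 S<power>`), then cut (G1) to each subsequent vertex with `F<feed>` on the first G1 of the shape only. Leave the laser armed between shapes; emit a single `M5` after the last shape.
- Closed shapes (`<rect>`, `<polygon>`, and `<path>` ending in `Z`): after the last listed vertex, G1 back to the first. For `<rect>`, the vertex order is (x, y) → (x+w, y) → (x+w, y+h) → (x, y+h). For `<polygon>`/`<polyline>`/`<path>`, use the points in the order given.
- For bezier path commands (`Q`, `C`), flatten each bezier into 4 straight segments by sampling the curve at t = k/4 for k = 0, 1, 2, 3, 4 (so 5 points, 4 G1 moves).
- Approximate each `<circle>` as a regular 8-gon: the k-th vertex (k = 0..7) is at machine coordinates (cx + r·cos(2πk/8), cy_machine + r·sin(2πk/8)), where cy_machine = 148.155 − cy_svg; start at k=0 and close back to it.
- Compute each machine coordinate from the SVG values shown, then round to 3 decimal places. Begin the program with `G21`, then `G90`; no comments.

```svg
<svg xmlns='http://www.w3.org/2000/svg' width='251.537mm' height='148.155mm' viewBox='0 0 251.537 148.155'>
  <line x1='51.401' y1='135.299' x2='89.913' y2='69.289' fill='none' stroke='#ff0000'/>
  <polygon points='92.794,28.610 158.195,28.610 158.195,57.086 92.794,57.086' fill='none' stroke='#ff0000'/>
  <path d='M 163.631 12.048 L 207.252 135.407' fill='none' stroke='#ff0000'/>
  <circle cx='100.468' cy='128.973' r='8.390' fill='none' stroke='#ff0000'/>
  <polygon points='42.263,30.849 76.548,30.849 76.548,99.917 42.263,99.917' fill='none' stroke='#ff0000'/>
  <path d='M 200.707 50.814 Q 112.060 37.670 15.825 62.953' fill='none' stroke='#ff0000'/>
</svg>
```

G21
G90
G0 X51.401 Y12.856
M4 S220
G1 X89.913 Y78.866 F3674
G0 X92.794 Y119.545
M4 S220
G1 X158.195 Y119.545 F3674
G1 X158.195 Y91.069
G1 X92.794 Y91.069
G1 X92.794 Y119.545
G0 X163.631 Y136.107
M4 S220
G1 X207.252 Y12.748 F3674
G0 X108.858 Y19.182
M4 S220
G1 X106.401 Y25.115 F3674
G1 X100.468 Y27.572
G1 X94.535 Y25.115
G1 X92.078 Y19.182
G1 X94.535 Y13.249
G1 X100.468 Y10.792
G1 X106.401 Y13.249
G1 X108.858 Y19.182
G0 X42.263 Y117.306
M4 S220
G1 X76.548 Y117.306 F3674
G1 X76.548 Y48.238
G1 X42.263 Y48.238
G1 X42.263 Y117.306
G0 X200.707 Y97.341
M4 S220
G1 X155.909 Y101.511 F3674
G1 X110.163 Y100.878
G1 X63.468 Y95.442
G1 X15.825 Y85.202
M5

viewBox `0 0 251.537 148.155` with mm width/height → 1 unit = 1 mm. Flip: y_m = 148.155 − y_svg.

**Shape 1** — `<line>` line segment, stroke `#ff0000` → engrave (S220, F3674). Machine vertices: (51.401,12.856) → (89.913,78.866). Open path.

**Shape 2** — `<polygon>` rectangle, stroke `#ff0000` → engrave (S220, F3674). Machine vertices: (92.794,119.545) → (158.195,119.545) → (158.195,91.069) → (92.794,91.069) → (92.794,119.545). Closed: final G1 returns to the first vertex.

**Shape 3** — `<path>` line segment, stroke `#ff0000` → engrave (S220, F3674). Machine vertices: (163.631,136.107) → (207.252,12.748). Open path.

**Shape 4** — `<circle>` circle, stroke `#ff0000` → engrave (S220, F3674). Machine vertices: (108.858,19.182) → (106.401,25.115) → (100.468,27.572) → (94.535,25.115) → (92.078,19.182) → (94.535,13.249) → (100.468,10.792) → (106.401,13.249) → (108.858,19.182). Closed: final G1 returns to the first vertex.

**Shape 5** — `<polygon>` rectangle, stroke `#ff0000` → engrave (S220, F3674). Machine vertices: (42.263,117.306) → (76.548,117.306) → (76.548,48.238) → (42.263,48.238) → (42.263,117.306). Closed: final G1 returns to the first vertex.

**Shape 6** — `<path>` quadratic bezier, stroke `#ff0000` → engrave (S220, F3674). Control points (SVG): P0=(200.707,50.814), P1=(112.060,37.670), P2=(15.825,62.953); sampled at t=k/4. Machine vertices: (200.707,97.341) → (155.909,101.511) → (110.163,100.878) → (63.468,95.442) → (15.825,85.202). Open path.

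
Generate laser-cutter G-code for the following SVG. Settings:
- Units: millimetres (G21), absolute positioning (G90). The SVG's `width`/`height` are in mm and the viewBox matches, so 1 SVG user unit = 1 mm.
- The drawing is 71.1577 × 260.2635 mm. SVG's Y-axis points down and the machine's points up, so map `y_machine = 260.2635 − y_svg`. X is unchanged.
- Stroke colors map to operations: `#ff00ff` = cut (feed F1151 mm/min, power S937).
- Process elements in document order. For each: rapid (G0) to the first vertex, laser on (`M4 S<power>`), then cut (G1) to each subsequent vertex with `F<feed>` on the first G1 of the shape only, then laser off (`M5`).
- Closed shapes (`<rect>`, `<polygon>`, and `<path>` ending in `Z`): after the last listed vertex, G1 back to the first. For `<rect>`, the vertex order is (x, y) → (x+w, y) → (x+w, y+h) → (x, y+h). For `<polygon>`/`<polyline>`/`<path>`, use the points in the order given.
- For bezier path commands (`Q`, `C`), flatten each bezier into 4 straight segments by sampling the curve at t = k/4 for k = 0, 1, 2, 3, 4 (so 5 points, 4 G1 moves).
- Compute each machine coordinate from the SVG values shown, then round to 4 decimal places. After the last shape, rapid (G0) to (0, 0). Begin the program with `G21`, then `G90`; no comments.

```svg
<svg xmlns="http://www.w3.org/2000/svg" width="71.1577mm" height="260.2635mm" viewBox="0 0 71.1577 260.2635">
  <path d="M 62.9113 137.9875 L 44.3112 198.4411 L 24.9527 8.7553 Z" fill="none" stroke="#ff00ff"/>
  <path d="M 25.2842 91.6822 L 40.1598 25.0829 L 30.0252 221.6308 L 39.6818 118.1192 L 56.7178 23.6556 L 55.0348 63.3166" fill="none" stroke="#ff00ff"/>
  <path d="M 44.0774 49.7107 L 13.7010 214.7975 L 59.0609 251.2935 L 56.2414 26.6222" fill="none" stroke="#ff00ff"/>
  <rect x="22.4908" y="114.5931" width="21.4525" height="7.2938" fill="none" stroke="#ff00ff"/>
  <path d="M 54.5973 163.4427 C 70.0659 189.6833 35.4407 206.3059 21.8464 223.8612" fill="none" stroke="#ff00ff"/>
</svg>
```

viewBox `0 0 71.1577 260.2635` with mm width/height → 1 unit = 1 mm. Flip: y_m = 260.2635 − y_svg.

**Shape 1** — `<path>` closed polygon, stroke `#ff00ff` → cut (S937, F1151). Machine vertices: (62.9113,122.2760) → (44.3112,61.8224) → (24.9527,251.5082) → (62.9113,122.2760). Closed: final G1 returns to the first vertex.

**Shape 2** — `<path>` open polyline, stroke `#ff00ff` → cut (S937, F1151). Machine vertices: (25.2842,168.5813) → (40.1598,235.1806) → (30.0252,38.6327) → (39.6818,142.1443) → (56.7178,236.6079) → (55.0348,196.9469). Open path.

**Shape 3** — `<path>` open polyline, stroke `#ff00ff` → cut (S937, F1151). Machine vertices: (44.0774,210.5528) → (13.7010,45.4660) → (59.0609,8.9700) → (56.2414,233.6413). Open path.

**Shape 4** — `<rect>` rectangle, stroke `#ff00ff` → cut (S937, F1151). Machine vertices: (22.4908,145.6704) → (43.9433,145.6704) → (43.9433,138.3766) → (22.4908,138.3766) → (22.4908,145.6704). Closed: final G1 returns to the first vertex.

**Shape 5** — `<path>` cubic bezier, stroke `#ff00ff` → cut (S937, F1151). Control points (SVG): P0=(54.5973,163.4427), P1=(70.0659,189.6833), P2=(35.4407,206.3059), P3=(21.8464,223.8612); sampled at t=k/4. Machine vertices: (54.5973,96.8208) → (57.9175,78.7789) → (49.1204,63.3546) → (34.8741,49.5587) → (21.8464,36.4023). Open path.

G21
G90
G0 X62.9113 Y122.2760
M4 S937
G1 X44.3112 Y61.8224 F1151
G1 X24.9527 Y251.5082
G1 X62.9113 Y122.2760
M5
G0 X25.2842 Y168.5813
M4 S937
G1 X40.1598 Y235.1806 F1151
G1 X30.0252 Y38.6327
G1 X39.6818 Y142.1443
G1 X56.7178 Y236.6079
G1 X55.0348 Y196.9469
M5
G0 X44.0774 Y210.5528
M4 S937
G1 X13.7010 Y45.4660 F1151
G1 X59.0609 Y8.9700
G1 X56.2414 Y233.6413
M5
G0 X22.4908 Y145.6704
M4 S937
G1 X43.9433 Y145.6704 F1151
G1 X43.9433 Y138.3766
G1 X22.4908 Y138.3766
G1 X22.4908 Y145.6704
M5
G0 X54.5973 Y96.8208
M4 S937
G1 X57.9175 Y78.7789 F1151
G1 X49.1204 Y63.3546
G1 X34.8741 Y49.5587
G1 X21.8464 Y36.4023
M5
G0 X0.0000 Y0.0000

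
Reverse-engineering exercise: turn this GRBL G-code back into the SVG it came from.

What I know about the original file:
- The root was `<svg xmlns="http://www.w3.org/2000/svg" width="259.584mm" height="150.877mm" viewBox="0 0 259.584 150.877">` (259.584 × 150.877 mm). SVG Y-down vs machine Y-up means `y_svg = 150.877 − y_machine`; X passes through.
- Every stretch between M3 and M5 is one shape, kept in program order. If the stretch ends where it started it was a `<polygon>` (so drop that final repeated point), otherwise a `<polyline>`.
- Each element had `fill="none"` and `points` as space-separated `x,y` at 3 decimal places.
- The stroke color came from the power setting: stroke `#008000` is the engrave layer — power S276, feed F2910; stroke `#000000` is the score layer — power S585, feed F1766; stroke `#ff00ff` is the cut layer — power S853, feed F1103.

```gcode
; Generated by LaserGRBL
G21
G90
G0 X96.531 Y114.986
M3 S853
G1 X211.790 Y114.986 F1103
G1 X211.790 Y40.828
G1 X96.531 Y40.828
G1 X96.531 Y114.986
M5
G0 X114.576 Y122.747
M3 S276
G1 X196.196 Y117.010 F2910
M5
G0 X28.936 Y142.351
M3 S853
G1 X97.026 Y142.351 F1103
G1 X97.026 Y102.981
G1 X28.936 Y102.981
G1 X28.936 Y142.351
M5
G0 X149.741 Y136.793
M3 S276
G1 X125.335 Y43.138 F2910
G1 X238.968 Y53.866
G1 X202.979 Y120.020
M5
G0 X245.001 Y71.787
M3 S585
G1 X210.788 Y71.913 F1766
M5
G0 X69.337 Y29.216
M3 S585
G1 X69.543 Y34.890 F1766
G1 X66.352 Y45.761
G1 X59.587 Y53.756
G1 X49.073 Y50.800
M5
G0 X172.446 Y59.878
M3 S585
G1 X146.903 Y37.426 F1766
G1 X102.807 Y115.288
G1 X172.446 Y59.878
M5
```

<svg xmlns="http://www.w3.org/2000/svg" width="259.584mm" height="150.877mm" viewBox="0 0 259.584 150.877">
  <polygon points="96.531,35.891 211.790,35.891 211.790,110.049 96.531,110.049" fill="none" stroke="#ff00ff"/>
  <polyline points="114.576,28.130 196.196,33.867" fill="none" stroke="#008000"/>
  <polygon points="28.936,8.526 97.026,8.526 97.026,47.896 28.936,47.896" fill="none" stroke="#ff00ff"/>
  <polyline points="149.741,14.084 125.335,107.739 238.968,97.011 202.979,30.857" fill="none" stroke="#008000"/>
  <polyline points="245.001,79.090 210.788,78.964" fill="none" stroke="#000000"/>
  <polyline points="69.337,121.661 69.543,115.987 66.352,105.116 59.587,97.121 49.073,100.077" fill="none" stroke="#000000"/>
  <polygon points="172.446,90.999 146.903,113.451 102.807,35.589" fill="none" stroke="#000000"/>
</svg>

Machine Y-up, SVG Y-down with viewBox height 150.877, so y_svg = 150.877 − y_machine; X carries over.

Run 1: the run's S853 means `#ff00ff` (cut). The run returns to its start, so emit a `<polygon>` with points (Y-flipped): 96.531,35.891 211.790,35.891 211.790,110.049 96.531,110.049.

Run 2: the run's S276 means `#008000` (engrave). The run is open, so emit a `<polyline>` with points (Y-flipped): 114.576,28.130 196.196,33.867.

Run 3: power S853 maps to stroke `#ff00ff` (cut). The run returns to its start, so emit a `<polygon>` with points (Y-flipped): 28.936,8.526 97.026,8.526 97.026,47.896 28.936,47.896.

Run 4: the run's S276 means `#008000` (engrave). The run is open, so emit a `<polyline>` with points (Y-flipped): 149.741,14.084 125.335,107.739 238.968,97.011 202.979,30.857.

Run 5: S585 ⇒ score layer `#000000`. The run is open, so emit a `<polyline>` with points (Y-flipped): 245.001,79.090 210.788,78.964.

Run 6: power S585 maps to stroke `#000000` (score). The run is open, so emit a `<polyline>` with points (Y-flipped): 69.337,121.661 69.543,115.987 66.352,105.116 59.587,97.121 49.073,100.077.

Run 7: power S585 maps to stroke `#000000` (score). The run returns to its start, so emit a `<polygon>` with points (Y-flipped): 172.446,90.999 146.903,113.451 102.807,35.589.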